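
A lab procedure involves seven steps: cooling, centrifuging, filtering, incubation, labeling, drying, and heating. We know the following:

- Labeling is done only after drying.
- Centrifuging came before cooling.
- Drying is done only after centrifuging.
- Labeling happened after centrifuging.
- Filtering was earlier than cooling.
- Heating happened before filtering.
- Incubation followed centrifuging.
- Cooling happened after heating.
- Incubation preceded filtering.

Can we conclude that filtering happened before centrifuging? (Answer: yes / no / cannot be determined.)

Tracing the constraints gives centrifuging → incubation → filtering, so centrifuging must come before filtering.
That means filtering cannot be before centrifuging.

no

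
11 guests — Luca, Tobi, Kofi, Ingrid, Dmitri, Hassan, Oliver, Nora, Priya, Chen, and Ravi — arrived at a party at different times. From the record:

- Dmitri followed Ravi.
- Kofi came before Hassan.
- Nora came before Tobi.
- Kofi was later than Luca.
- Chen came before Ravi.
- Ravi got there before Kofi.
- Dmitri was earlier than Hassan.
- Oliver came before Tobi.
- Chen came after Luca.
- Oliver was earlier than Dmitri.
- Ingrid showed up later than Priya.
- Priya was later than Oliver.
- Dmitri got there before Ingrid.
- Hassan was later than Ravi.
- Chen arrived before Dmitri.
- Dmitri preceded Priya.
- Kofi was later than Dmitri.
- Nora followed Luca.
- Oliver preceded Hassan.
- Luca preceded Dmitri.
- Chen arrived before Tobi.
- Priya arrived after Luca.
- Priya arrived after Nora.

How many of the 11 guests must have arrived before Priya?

6

Directly stated before Priya: Dmitri, Luca, Nora, and Oliver.
Chen reaches Priya via Chen → Dmitri → Priya.
Ravi reaches Priya via Ravi → Dmitri → Priya.
No chain forces Hassan (or any of the others) ahead of Priya.
That's Chen, Dmitri, Luca, Nora, Oliver, and Ravi — 6 in all.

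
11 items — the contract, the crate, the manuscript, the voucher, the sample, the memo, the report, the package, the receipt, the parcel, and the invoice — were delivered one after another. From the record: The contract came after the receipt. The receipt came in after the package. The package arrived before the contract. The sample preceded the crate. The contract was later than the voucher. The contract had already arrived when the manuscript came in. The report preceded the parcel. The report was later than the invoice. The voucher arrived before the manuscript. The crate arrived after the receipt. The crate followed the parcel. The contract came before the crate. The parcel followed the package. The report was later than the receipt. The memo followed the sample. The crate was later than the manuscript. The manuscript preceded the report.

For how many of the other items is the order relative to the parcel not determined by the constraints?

Forced before the parcel: the contract, the invoice, the manuscript, the package, the receipt, the report, and the voucher; forced after the parcel: the crate.
That leaves the memo and the sample with no forced order relative to the parcel — 2.

2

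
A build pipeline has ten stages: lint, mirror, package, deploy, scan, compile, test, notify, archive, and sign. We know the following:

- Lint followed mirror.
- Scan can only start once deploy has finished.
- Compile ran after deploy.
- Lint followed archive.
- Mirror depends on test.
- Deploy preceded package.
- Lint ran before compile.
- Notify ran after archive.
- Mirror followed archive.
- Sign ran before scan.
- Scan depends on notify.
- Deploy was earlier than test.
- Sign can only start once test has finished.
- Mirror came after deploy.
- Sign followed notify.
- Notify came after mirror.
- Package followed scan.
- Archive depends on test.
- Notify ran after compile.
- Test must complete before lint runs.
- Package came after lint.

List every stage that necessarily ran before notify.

archive, compile, deploy, lint, mirror, test

Directly stated before notify: archive, compile, and mirror.
Deploy reaches notify via deploy → compile → notify.
Lint reaches notify via lint → compile → notify.
Test reaches notify via test → archive → notify.
No chain forces sign (or any of the others) ahead of notify.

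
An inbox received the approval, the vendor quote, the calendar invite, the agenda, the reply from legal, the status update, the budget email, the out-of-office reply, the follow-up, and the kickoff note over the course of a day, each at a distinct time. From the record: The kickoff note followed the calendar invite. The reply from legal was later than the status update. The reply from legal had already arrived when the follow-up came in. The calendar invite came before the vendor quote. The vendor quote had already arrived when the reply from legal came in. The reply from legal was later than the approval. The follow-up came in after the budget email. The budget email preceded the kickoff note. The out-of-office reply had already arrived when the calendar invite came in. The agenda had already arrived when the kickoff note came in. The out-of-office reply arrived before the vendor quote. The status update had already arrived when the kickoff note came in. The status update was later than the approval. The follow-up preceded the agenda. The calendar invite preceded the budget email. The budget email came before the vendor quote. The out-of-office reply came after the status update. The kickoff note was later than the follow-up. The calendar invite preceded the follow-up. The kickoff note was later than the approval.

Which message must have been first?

the approval

The approval has a chain of constraints placing it before every other message, so the approval must be first.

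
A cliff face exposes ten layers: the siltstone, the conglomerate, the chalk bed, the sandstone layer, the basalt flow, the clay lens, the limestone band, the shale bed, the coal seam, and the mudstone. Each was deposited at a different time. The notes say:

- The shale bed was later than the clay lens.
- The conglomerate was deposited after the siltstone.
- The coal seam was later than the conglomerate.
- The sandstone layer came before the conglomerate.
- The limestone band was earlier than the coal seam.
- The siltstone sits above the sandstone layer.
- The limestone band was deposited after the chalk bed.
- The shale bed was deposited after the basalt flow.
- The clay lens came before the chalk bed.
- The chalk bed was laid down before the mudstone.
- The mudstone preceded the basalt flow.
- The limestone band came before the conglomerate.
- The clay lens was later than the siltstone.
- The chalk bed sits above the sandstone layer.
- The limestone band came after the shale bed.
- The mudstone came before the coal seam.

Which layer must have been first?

the sandstone layer

The sandstone layer has a chain of constraints placing it before every other layer, so the sandstone layer must be first.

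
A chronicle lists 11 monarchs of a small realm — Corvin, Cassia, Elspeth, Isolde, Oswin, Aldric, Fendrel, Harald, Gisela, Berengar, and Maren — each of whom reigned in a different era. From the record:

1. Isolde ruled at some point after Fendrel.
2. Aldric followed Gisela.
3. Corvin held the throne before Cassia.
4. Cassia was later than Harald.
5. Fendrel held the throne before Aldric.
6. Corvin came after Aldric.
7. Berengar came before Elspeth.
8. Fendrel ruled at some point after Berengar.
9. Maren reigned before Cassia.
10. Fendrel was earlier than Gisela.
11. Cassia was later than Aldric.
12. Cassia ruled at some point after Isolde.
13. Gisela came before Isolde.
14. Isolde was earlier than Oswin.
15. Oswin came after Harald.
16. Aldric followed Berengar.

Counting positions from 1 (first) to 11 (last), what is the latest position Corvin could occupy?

Corvin must come before Cassia — 1 ruler forced after them.
Everything else can be placed before Corvin in some valid order, so Corvin can sit as late as position 11 − 1 = 10.

10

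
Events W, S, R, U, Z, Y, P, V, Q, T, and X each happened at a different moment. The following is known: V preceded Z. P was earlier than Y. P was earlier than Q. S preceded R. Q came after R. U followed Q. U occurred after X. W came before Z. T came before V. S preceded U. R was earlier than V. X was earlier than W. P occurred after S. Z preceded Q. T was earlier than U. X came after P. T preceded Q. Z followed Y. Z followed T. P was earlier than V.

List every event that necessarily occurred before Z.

Directly stated before Z: T, V, W, and Y.
P reaches Z via P → Y → Z.
R reaches Z via R → V → Z.
S reaches Z via S → R → V → Z.
Likewise X reaches Z by chaining the stated constraints.
No chain forces U (or any of the others) ahead of Z.

P, R, S, T, V, W, X, Y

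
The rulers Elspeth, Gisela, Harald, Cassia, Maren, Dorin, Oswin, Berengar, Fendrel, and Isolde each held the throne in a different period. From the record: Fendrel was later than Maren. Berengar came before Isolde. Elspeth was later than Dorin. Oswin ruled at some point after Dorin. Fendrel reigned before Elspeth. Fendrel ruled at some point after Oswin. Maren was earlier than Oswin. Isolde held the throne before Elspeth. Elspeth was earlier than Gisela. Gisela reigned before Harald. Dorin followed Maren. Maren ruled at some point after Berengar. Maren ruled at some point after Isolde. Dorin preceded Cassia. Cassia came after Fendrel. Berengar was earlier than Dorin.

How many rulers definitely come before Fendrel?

5

Directly stated before Fendrel: Maren and Oswin.
Berengar reaches Fendrel via Berengar → Maren → Fendrel.
Dorin reaches Fendrel via Dorin → Oswin → Fendrel.
Isolde reaches Fendrel via Isolde → Maren → Fendrel.
No chain forces Elspeth (or any of the others) ahead of Fendrel.
That's Berengar, Dorin, Isolde, Maren, and Oswin — 5 in all.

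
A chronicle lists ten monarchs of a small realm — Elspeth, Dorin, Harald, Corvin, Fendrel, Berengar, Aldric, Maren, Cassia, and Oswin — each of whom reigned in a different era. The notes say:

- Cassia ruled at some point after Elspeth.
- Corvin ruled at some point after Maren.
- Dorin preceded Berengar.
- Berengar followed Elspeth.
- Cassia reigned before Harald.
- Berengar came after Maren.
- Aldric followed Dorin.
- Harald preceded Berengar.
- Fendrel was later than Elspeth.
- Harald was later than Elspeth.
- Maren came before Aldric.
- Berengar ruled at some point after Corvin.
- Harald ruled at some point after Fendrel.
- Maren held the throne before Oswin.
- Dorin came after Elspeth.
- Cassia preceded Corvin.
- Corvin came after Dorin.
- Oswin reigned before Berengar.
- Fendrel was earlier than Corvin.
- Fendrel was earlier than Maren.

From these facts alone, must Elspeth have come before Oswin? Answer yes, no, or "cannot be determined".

Chain the constraints: Elspeth → Fendrel → Maren → Oswin. Each link is directly stated, so Elspeth comes before Oswin.

yes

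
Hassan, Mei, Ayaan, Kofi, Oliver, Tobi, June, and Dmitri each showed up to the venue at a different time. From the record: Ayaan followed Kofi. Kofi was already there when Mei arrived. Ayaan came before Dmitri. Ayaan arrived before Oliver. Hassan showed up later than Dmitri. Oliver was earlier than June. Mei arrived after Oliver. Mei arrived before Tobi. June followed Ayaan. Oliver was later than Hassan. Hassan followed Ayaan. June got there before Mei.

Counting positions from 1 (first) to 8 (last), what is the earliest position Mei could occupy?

7

Ayaan, Dmitri, Hassan, June, Kofi, and Oliver must all come before Mei — 6 forced predecessors.
Nothing else is forced ahead of Mei, so their earliest slot is position 6 + 1 = 7.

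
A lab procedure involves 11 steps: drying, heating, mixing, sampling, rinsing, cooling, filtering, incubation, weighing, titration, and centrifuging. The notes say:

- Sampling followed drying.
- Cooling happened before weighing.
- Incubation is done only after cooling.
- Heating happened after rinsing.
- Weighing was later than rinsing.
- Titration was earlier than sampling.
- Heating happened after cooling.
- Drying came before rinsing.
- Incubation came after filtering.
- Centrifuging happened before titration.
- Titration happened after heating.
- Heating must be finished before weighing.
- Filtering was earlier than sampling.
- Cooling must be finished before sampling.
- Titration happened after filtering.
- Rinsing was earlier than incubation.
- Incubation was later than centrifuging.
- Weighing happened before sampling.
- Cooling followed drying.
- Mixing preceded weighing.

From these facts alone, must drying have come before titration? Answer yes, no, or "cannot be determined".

yes

Chain the constraints: drying → rinsing → heating → titration. Each link is directly stated, so drying comes before titration.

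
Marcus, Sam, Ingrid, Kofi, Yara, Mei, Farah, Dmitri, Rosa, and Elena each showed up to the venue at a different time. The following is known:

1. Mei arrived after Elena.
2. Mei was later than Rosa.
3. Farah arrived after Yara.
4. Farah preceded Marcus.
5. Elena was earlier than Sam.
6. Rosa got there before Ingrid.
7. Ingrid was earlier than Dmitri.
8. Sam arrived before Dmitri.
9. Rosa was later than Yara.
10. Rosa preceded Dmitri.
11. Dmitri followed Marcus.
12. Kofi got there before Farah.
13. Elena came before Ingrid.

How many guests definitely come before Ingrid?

Directly stated before Ingrid: Elena and Rosa.
Yara reaches Ingrid via Yara → Rosa → Ingrid.
No chain forces Farah (or any of the others) ahead of Ingrid.
That's Elena, Rosa, and Yara — 3 in all.

3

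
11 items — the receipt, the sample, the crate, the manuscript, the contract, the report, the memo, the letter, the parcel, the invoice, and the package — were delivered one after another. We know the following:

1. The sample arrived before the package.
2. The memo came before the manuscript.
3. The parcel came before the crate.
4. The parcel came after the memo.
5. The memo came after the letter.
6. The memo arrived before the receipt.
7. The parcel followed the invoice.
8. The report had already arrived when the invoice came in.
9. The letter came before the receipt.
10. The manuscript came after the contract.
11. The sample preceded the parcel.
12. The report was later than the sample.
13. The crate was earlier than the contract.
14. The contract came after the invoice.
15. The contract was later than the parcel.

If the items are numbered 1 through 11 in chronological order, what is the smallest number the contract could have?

The crate, the invoice, the letter, the memo, the parcel, the report, and the sample must all come before the contract — 7 forced predecessors.
Nothing else is forced ahead of the contract, so its earliest slot is position 7 + 1 = 8.

8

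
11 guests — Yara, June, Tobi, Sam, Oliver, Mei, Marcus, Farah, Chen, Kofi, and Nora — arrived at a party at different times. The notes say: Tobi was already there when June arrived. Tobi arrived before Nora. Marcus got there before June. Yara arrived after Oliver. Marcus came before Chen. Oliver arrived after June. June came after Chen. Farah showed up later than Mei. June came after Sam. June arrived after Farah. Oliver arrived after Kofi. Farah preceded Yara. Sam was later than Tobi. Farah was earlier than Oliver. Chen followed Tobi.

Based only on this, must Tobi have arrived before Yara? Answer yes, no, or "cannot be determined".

Chain the constraints: Tobi → June → Oliver → Yara. Each link is directly stated, so Tobi comes before Yara.

yes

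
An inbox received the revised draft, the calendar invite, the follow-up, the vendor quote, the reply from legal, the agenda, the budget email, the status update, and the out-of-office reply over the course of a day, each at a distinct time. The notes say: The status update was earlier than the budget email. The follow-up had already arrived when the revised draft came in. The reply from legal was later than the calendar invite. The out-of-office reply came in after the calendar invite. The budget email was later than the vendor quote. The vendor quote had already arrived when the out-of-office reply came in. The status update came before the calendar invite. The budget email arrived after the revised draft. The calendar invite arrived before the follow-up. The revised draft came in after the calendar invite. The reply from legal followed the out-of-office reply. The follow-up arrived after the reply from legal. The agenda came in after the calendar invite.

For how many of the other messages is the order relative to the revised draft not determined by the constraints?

Forced before the revised draft: the calendar invite, the follow-up, the out-of-office reply, the reply from legal, the status update, and the vendor quote; forced after the revised draft: the budget email.
That leaves the agenda with no forced order relative to the revised draft — 1.

1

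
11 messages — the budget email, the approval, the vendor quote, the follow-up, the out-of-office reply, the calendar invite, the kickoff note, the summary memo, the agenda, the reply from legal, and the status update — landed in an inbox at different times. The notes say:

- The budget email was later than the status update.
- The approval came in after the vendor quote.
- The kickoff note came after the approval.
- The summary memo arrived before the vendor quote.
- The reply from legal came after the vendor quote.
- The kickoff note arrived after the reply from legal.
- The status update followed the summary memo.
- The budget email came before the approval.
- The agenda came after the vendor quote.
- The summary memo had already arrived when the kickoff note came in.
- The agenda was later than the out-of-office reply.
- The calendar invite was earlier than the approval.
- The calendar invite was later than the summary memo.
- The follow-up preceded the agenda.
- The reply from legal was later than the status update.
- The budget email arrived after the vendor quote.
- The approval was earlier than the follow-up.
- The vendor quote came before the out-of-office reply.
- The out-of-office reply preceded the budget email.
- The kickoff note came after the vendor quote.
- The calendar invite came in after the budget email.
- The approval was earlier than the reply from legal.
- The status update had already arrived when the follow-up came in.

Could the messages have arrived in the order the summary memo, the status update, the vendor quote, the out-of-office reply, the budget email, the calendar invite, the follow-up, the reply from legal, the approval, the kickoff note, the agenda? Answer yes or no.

no

The constraints require the approval before the reply from legal, but in the proposed sequence the reply from legal appears ahead of the approval. That one violation is enough.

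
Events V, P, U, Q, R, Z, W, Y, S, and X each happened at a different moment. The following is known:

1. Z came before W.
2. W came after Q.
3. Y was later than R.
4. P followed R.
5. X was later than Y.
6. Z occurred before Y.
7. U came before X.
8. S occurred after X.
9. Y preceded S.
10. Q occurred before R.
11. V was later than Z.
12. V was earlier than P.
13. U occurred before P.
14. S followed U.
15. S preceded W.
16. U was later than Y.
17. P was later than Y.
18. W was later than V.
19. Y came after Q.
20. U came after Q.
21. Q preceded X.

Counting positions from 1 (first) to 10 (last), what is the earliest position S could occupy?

7

Q, R, U, X, Y, and Z must all come before S — 6 forced predecessors.
Nothing else is forced ahead of S, so its earliest slot is position 6 + 1 = 7.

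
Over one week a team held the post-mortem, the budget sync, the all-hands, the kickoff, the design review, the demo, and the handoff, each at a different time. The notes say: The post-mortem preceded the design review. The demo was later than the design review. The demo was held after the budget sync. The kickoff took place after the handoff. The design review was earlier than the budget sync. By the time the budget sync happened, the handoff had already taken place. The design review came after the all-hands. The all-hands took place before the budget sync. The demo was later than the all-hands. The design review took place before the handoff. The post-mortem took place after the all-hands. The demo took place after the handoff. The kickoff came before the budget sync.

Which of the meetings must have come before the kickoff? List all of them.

Directly stated before the kickoff: the handoff.
The all-hands reaches the kickoff via the all-hands → the design review → the handoff → the kickoff.
The design review reaches the kickoff via the design review → the handoff → the kickoff.
The post-mortem reaches the kickoff via the post-mortem → the design review → the handoff → the kickoff.
No chain forces the budget sync (or any of the others) ahead of the kickoff.

the all-hands, the design review, the handoff, the post-mortem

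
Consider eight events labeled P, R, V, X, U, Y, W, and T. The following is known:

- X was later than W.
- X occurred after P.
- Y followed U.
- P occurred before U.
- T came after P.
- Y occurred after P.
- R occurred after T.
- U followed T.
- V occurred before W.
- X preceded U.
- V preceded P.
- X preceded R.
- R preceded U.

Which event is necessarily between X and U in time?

Tracing the constraints gives X → R → U, so R sits after X and before U.
No other event is forced both after X and before U.

R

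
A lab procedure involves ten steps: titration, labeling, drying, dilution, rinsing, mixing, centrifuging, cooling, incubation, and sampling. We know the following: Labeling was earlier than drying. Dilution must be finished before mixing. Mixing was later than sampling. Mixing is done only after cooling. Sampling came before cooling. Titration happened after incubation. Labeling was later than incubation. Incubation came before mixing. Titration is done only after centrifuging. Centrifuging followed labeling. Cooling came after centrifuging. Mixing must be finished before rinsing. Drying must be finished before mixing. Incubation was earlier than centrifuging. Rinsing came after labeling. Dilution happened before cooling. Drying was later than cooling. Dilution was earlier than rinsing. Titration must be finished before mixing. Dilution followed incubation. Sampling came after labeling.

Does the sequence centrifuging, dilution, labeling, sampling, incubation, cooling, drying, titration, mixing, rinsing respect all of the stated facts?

no

The constraints require labeling before centrifuging, but in the proposed sequence centrifuging appears ahead of labeling. That one violation is enough.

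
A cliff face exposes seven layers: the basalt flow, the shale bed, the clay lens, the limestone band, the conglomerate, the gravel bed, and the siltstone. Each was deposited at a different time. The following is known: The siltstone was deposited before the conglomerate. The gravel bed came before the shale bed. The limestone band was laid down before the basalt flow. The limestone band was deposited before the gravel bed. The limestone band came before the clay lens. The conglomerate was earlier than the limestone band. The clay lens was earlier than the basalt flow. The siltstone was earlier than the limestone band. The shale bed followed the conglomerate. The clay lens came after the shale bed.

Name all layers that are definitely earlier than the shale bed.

Directly stated before the shale bed: the conglomerate and the gravel bed.
The limestone band reaches the shale bed via the limestone band → the gravel bed → the shale bed.
The siltstone reaches the shale bed via the siltstone → the conglomerate → the shale bed.

the conglomerate, the gravel bed, the limestone band, the siltstone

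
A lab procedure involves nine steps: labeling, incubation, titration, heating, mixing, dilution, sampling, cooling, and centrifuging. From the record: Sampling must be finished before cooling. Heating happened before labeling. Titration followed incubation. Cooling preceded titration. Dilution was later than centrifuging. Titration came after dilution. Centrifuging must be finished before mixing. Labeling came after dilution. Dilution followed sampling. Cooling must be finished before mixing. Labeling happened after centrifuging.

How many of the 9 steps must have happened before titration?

5

Directly stated before titration: cooling, dilution, and incubation.
Centrifuging reaches titration via centrifuging → dilution → titration.
Sampling reaches titration via sampling → cooling → titration.
That's centrifuging, cooling, dilution, incubation, and sampling — 5 in all.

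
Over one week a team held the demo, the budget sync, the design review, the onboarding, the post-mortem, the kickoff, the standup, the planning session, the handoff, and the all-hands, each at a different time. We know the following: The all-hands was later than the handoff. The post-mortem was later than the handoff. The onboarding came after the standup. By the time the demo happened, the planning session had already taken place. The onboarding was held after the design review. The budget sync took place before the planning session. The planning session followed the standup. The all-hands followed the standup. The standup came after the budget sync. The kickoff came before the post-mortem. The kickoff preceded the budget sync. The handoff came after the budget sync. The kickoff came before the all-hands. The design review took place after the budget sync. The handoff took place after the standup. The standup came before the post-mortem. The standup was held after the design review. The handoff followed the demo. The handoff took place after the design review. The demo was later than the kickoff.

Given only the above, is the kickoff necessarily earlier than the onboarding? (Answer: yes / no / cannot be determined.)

Chain the constraints: the kickoff → the budget sync → the standup → the onboarding. Each link is directly stated, so the kickoff comes before the onboarding.

yes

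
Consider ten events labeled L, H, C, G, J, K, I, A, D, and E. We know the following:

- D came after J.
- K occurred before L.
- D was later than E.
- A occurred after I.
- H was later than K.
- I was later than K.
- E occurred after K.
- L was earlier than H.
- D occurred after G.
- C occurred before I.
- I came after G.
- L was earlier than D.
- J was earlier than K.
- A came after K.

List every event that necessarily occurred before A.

Directly stated before A: I and K.
C reaches A via C → I → A.
G reaches A via G → I → A.
J reaches A via J → K → A.

C, G, I, J, K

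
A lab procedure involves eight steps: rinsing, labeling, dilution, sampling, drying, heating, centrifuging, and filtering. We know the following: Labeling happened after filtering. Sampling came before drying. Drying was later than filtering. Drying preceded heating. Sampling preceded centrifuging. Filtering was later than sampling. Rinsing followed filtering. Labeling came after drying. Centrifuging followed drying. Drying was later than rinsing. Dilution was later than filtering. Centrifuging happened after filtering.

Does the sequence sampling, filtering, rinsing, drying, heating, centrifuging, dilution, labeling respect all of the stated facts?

yes

Check each stated constraint against the proposed order — e.g. sampling is ahead of centrifuging; filtering is ahead of labeling. Every pair is in the required order; nothing is violated.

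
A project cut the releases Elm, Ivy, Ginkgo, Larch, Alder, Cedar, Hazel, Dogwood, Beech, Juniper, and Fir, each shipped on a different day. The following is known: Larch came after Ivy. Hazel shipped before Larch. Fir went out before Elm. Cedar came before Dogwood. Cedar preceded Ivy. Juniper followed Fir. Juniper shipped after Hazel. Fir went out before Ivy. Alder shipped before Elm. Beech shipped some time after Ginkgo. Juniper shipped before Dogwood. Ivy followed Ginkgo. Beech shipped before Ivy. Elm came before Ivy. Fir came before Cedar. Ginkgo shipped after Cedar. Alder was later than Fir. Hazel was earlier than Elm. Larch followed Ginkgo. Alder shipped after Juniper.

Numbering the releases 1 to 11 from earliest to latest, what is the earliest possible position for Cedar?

Fir must come before Cedar — 1 forced predecessor.
Nothing else is forced ahead of Cedar, so its earliest slot is position 1 + 1 = 2.

2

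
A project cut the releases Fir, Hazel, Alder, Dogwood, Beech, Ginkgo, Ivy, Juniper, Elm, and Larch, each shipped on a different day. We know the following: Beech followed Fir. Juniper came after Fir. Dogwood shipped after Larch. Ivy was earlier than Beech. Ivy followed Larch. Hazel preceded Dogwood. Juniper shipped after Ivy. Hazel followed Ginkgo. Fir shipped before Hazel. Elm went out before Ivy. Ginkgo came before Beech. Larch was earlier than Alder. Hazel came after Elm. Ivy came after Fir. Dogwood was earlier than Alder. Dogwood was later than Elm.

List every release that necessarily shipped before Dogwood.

Elm, Fir, Ginkgo, Hazel, Larch

Directly stated before Dogwood: Elm, Hazel, and Larch.
Fir reaches Dogwood via Fir → Hazel → Dogwood.
Ginkgo reaches Dogwood via Ginkgo → Hazel → Dogwood.
No chain forces Juniper (or any of the others) ahead of Dogwood.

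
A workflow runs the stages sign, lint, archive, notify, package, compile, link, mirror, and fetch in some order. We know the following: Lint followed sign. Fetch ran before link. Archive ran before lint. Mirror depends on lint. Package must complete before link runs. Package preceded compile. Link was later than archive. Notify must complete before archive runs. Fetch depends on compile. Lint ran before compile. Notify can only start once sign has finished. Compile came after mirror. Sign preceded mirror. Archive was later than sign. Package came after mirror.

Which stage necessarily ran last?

link

Every other stage has a chain of constraints placing it before link, so link is last.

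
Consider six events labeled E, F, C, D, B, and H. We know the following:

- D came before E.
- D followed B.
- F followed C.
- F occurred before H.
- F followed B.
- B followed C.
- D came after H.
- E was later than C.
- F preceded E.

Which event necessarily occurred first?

C has a chain of constraints placing it before every other event, so C must be first.

C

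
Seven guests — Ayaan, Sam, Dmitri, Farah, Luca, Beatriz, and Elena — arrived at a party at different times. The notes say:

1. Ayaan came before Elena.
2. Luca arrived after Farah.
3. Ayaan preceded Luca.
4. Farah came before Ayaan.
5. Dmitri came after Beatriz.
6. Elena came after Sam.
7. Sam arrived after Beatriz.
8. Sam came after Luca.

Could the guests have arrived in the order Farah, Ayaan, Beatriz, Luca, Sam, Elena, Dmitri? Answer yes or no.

Check each stated constraint against the proposed order — e.g. Beatriz is ahead of Dmitri; Ayaan is ahead of Elena. Every pair is in the required order; nothing is violated.

yes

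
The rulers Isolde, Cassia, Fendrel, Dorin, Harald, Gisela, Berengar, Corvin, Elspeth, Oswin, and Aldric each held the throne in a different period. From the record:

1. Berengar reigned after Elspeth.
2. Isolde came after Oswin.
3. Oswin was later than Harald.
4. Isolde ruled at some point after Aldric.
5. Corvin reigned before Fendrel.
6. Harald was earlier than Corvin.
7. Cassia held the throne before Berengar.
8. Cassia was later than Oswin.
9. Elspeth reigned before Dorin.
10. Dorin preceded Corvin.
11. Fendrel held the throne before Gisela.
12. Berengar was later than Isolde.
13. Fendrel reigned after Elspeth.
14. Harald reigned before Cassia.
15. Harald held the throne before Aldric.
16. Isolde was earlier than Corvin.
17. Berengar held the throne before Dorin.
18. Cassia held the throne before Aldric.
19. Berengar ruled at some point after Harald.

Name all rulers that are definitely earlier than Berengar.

Directly stated before Berengar: Cassia, Elspeth, Harald, and Isolde.
Aldric reaches Berengar via Aldric → Isolde → Berengar.
Oswin reaches Berengar via Oswin → Isolde → Berengar.
No chain forces Dorin (or any of the others) ahead of Berengar.

Aldric, Cassia, Elspeth, Harald, Isolde, Oswin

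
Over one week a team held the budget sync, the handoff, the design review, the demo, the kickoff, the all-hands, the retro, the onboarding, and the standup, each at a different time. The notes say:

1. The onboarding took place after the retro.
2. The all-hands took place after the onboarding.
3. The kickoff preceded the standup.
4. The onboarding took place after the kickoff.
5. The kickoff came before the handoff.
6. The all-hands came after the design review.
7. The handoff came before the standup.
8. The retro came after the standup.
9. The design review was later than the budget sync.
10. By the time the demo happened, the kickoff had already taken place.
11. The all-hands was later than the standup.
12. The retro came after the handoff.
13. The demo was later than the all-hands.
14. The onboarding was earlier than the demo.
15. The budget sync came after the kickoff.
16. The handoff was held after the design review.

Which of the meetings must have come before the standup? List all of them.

Directly stated before the standup: the handoff and the kickoff.
The budget sync reaches the standup via the budget sync → the design review → the handoff → the standup.
The design review reaches the standup via the design review → the handoff → the standup.

the budget sync, the design review, the handoff, the kickoff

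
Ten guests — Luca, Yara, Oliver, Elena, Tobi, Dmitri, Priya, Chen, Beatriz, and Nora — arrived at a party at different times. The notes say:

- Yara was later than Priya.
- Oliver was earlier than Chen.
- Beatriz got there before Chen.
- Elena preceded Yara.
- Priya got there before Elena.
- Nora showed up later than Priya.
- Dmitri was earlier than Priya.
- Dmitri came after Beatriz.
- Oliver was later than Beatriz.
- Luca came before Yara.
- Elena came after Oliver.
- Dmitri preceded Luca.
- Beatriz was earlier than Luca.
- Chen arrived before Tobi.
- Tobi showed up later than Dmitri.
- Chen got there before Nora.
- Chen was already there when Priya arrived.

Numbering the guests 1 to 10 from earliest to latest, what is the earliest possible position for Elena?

6

Beatriz, Chen, Dmitri, Oliver, and Priya must all come before Elena — 5 forced predecessors.
Nothing else is forced ahead of Elena, so their earliest slot is position 5 + 1 = 6.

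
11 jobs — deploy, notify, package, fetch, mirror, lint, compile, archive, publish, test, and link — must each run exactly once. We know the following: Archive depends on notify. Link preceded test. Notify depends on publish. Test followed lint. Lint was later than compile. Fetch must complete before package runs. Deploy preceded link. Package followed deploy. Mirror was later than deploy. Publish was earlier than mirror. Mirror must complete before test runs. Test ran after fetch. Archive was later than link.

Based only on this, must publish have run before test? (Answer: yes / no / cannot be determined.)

Chain the constraints: publish → mirror → test. Each link is directly stated, so publish comes before test.

yes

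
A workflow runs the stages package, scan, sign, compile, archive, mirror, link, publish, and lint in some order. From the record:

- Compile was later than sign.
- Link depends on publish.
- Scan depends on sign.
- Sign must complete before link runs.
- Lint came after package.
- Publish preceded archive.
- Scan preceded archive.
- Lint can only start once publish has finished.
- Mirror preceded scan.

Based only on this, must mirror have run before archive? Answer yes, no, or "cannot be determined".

Chain the constraints: mirror → scan → archive. Each link is directly stated, so mirror comes before archive.

yes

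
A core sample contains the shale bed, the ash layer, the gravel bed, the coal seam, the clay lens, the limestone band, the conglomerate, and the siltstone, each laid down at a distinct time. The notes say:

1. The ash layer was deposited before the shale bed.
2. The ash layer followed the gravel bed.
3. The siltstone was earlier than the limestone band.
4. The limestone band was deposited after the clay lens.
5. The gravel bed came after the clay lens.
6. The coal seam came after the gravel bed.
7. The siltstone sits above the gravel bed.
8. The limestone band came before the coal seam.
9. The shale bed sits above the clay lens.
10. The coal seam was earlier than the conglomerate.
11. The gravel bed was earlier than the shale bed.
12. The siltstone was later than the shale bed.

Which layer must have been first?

The clay lens has a chain of constraints placing it before every other layer, so the clay lens must be first.

the clay lens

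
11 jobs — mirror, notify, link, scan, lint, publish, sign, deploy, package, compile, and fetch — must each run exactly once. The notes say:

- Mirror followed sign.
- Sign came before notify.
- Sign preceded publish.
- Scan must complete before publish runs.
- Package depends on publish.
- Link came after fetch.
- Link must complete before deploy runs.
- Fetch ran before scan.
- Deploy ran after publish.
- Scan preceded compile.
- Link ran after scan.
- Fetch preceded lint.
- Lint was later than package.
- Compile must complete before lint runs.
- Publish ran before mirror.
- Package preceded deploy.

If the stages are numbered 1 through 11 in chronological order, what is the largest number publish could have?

Publish must come before deploy, lint, mirror, and package — 4 stages forced after it.
Everything else can be placed before publish in some valid order, so publish can sit as late as position 11 − 4 = 7.

7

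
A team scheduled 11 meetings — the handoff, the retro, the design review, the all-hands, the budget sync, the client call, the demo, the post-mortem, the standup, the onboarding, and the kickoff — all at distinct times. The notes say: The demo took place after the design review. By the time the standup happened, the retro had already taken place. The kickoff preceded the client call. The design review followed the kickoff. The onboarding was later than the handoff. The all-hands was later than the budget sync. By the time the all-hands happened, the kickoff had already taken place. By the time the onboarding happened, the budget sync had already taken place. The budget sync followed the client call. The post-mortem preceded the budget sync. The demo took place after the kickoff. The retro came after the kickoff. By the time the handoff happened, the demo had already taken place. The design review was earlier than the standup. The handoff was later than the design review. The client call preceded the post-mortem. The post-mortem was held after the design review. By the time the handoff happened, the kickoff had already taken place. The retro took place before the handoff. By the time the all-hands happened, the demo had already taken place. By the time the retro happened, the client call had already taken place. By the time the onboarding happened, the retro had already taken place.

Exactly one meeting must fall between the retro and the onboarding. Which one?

the handoff

Tracing the constraints gives the retro → the handoff → the onboarding, so the handoff sits after the retro and before the onboarding.
No other meeting is forced both after the retro and before the onboarding.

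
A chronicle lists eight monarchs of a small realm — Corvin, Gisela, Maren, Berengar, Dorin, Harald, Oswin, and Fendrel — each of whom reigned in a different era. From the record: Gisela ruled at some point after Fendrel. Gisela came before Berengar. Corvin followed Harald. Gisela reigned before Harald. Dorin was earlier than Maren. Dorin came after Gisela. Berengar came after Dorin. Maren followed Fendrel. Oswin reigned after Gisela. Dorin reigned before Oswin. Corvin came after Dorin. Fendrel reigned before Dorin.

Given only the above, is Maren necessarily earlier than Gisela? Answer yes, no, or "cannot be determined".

Tracing the constraints gives Gisela → Dorin → Maren, so Gisela must come before Maren.
That means Maren cannot be before Gisela.

no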